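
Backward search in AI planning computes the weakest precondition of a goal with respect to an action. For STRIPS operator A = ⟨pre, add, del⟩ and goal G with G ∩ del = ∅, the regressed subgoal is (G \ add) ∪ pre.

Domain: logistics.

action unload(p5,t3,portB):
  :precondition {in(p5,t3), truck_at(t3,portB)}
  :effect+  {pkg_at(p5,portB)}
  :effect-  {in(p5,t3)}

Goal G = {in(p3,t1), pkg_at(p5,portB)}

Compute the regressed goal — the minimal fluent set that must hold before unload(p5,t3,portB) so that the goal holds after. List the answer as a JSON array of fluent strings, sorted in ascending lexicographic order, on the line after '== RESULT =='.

Regress:
  G ∩ del = {}  (empty — regression defined)
  G \ add = {in(p3,t1), pkg_at(p5,portB)} \ {pkg_at(p5,portB)} = {in(p3,t1)}
  ∪ pre   = {in(p3,t1)} ∪ {in(p5,t3), truck_at(t3,portB)}
          = {in(p3,t1), in(p5,t3), truck_at(t3,portB)}

== RESULT ==
["in(p3,t1)", "in(p5,t3)", "truck_at(t3,portB)"]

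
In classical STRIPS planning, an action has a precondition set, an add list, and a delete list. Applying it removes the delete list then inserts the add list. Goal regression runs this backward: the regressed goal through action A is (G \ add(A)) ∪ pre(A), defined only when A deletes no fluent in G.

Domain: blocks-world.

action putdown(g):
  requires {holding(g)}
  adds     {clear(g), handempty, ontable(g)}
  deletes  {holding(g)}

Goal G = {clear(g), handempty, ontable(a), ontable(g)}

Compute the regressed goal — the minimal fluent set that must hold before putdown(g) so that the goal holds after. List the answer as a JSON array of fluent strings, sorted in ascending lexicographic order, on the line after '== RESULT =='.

Regress:
  G ∩ del = {}  (empty — regression defined)
  G \ add = {clear(g), handempty, ontable(a), ontable(g)} \ {clear(g), handempty, ontable(g)} = {ontable(a)}
  ∪ pre   = {ontable(a)} ∪ {holding(g)}
          = {holding(g), ontable(a)}

== RESULT ==
["holding(g)", "ontable(a)"]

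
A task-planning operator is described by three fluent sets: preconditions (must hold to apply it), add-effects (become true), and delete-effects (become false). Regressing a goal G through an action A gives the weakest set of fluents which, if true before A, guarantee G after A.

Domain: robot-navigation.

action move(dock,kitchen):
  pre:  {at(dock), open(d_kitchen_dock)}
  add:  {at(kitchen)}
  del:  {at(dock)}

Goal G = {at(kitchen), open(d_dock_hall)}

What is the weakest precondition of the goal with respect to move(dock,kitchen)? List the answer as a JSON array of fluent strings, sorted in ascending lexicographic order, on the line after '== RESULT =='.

Regress:
  G ∩ del = {}  (empty — regression defined)
  G \ add = {at(kitchen), open(d_dock_hall)} \ {at(kitchen)} = {open(d_dock_hall)}
  ∪ pre   = {open(d_dock_hall)} ∪ {at(dock), open(d_kitchen_dock)}
          = {at(dock), open(d_dock_hall), open(d_kitchen_dock)}

== RESULT ==
["at(dock)", "open(d_dock_hall)", "open(d_kitchen_dock)"]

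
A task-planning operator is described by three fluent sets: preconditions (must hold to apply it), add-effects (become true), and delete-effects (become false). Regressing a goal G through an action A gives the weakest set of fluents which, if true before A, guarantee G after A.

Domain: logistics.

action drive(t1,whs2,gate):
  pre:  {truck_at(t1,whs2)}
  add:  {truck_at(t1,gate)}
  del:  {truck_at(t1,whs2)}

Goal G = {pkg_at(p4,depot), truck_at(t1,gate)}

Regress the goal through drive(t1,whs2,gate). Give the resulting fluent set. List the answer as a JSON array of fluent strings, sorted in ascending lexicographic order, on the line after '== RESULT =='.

Compute (G \ add) ∪ pre:
  G ∩ del = {}  (empty — regression defined)
  G \ add = {pkg_at(p4,depot), truck_at(t1,gate)} \ {truck_at(t1,gate)} = {pkg_at(p4,depot)}
  ∪ pre   = {pkg_at(p4,depot)} ∪ {truck_at(t1,whs2)}
          = {pkg_at(p4,depot), truck_at(t1,whs2)}

== RESULT ==
["pkg_at(p4,depot)", "truck_at(t1,whs2)"]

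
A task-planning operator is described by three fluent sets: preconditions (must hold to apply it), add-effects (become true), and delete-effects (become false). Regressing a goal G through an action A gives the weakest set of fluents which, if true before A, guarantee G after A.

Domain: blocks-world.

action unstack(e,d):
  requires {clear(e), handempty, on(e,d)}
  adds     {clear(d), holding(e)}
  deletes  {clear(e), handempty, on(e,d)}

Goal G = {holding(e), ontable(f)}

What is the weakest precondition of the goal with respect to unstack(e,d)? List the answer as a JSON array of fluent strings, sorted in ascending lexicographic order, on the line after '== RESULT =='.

Compute (G \ add) ∪ pre:
  G ∩ del = {}  (empty — regression defined)
  G \ add = {holding(e), ontable(f)} \ {clear(d), holding(e)} = {ontable(f)}
  ∪ pre   = {ontable(f)} ∪ {clear(e), handempty, on(e,d)}
          = {clear(e), handempty, on(e,d), ontable(f)}

== RESULT ==
["clear(e)", "handempty", "on(e,d)", "ontable(f)"]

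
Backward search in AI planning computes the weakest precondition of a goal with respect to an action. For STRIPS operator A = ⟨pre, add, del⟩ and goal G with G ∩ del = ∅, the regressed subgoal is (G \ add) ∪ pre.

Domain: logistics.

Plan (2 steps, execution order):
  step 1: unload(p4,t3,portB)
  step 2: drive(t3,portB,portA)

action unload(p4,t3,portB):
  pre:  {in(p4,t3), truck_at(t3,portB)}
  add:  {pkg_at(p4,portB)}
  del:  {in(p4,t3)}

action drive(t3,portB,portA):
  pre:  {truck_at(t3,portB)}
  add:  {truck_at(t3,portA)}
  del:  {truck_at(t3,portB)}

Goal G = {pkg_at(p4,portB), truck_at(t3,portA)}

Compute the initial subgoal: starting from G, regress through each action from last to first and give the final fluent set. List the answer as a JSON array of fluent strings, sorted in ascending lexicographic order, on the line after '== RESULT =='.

Work backward from the goal:
  through step 2 (drive(t3,portB,portA)): drop {truck_at(t3,portA)}, keep {pkg_at(p4,portB)}, require {truck_at(t3,portB)}
    → {pkg_at(p4,portB), truck_at(t3,portB)}
  through step 1 (unload(p4,t3,portB)): drop {pkg_at(p4,portB)}, keep {truck_at(t3,portB)}, require {in(p4,t3), truck_at(t3,portB)}
    → {in(p4,t3), truck_at(t3,portB)}

== RESULT ==
["in(p4,t3)", "truck_at(t3,portB)"]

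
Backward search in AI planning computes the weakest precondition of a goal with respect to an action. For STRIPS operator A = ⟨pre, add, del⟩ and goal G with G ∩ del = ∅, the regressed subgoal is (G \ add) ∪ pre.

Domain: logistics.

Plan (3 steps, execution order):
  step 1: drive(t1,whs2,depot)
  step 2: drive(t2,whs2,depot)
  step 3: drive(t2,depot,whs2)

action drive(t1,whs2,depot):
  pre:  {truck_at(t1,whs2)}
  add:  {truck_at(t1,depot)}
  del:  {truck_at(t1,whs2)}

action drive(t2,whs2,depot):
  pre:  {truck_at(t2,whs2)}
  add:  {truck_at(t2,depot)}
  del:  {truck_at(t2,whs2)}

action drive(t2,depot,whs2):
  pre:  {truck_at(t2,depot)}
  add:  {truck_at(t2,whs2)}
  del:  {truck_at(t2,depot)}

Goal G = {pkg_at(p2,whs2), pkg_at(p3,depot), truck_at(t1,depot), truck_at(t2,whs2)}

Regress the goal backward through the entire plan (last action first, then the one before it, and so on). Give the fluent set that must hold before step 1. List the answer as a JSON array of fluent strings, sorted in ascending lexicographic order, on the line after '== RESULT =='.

Work backward from the goal:
  through step 3 (drive(t2,depot,whs2)): drop {truck_at(t2,whs2)}, keep {pkg_at(p2,whs2), pkg_at(p3,depot), truck_at(t1,depot)}, require {truck_at(t2,depot)}
    → {pkg_at(p2,whs2), pkg_at(p3,depot), truck_at(t1,depot), truck_at(t2,depot)}
  through step 2 (drive(t2,whs2,depot)): drop {truck_at(t2,depot)}, keep {pkg_at(p2,whs2), pkg_at(p3,depot), truck_at(t1,depot)}, require {truck_at(t2,whs2)}
    → {pkg_at(p2,whs2), pkg_at(p3,depot), truck_at(t1,depot), truck_at(t2,whs2)}
  through step 1 (drive(t1,whs2,depot)): drop {truck_at(t1,depot)}, keep {pkg_at(p2,whs2), pkg_at(p3,depot), truck_at(t2,whs2)}, require {truck_at(t1,whs2)}
    → {pkg_at(p2,whs2), pkg_at(p3,depot), truck_at(t1,whs2), truck_at(t2,whs2)}

== RESULT ==
["pkg_at(p2,whs2)", "pkg_at(p3,depot)", "truck_at(t1,whs2)", "truck_at(t2,whs2)"]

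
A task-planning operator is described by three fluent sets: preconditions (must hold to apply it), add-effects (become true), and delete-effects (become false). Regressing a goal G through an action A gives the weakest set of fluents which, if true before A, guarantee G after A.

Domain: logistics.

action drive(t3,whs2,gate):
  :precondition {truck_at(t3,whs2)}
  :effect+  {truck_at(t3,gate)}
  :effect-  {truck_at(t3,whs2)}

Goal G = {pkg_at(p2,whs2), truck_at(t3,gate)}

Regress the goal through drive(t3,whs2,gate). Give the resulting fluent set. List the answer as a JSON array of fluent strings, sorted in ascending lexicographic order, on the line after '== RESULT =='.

Regress:
  G ∩ del = {}  (empty — regression defined)
  G \ add = {pkg_at(p2,whs2), truck_at(t3,gate)} \ {truck_at(t3,gate)} = {pkg_at(p2,whs2)}
  ∪ pre   = {pkg_at(p2,whs2)} ∪ {truck_at(t3,whs2)}
          = {pkg_at(p2,whs2), truck_at(t3,whs2)}

== RESULT ==
["pkg_at(p2,whs2)", "truck_at(t3,whs2)"]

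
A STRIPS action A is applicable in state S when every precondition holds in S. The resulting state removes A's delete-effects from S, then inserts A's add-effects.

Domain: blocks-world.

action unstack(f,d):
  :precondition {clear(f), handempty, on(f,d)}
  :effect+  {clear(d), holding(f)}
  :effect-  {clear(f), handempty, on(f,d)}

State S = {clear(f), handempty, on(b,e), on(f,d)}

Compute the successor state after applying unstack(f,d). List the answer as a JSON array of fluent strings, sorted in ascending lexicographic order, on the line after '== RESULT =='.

Compute (S \ del) ∪ add:
  pre ⊆ S: {clear(f), handempty, on(f,d)} ⊆ S  — applicable
  S \ del = {on(b,e)}
  ∪ add   = {clear(d), holding(f), on(b,e)}

== RESULT ==
["clear(d)", "holding(f)", "on(b,e)"]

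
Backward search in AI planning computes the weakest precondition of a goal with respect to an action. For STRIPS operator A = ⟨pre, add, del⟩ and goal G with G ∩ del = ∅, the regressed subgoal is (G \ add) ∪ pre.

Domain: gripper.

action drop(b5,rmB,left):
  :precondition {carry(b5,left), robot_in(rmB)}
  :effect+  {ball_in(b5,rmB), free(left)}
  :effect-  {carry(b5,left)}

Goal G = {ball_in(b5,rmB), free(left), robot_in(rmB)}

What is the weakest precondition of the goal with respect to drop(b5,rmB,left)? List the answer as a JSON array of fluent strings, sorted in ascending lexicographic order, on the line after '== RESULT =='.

Regress:
  G ∩ del = {}  (empty — regression defined)
  G \ add = {ball_in(b5,rmB), free(left), robot_in(rmB)} \ {ball_in(b5,rmB), free(left)} = {robot_in(rmB)}
  ∪ pre   = {robot_in(rmB)} ∪ {carry(b5,left), robot_in(rmB)}
          = {carry(b5,left), robot_in(rmB)}

== RESULT ==
["carry(b5,left)", "robot_in(rmB)"]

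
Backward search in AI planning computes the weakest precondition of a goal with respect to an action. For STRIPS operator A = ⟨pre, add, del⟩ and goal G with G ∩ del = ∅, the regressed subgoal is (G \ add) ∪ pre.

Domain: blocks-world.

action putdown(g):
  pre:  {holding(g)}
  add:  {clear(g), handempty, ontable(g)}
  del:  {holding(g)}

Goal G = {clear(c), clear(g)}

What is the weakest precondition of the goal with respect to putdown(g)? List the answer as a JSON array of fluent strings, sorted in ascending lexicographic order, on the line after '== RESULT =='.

Compute (G \ add) ∪ pre:
  G ∩ del = {}  (empty — regression defined)
  G \ add = {clear(c), clear(g)} \ {clear(g), handempty, ontable(g)} = {clear(c)}
  ∪ pre   = {clear(c)} ∪ {holding(g)}
          = {clear(c), holding(g)}

== RESULT ==
["clear(c)", "holding(g)"]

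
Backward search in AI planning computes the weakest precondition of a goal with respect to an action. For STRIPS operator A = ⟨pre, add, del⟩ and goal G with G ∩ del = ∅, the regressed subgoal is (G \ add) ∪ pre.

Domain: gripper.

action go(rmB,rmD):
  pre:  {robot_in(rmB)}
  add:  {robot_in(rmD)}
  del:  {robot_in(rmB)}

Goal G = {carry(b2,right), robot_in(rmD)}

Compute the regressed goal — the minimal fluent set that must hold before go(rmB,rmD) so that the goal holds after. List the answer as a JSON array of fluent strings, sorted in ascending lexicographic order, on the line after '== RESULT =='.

Compute (G \ add) ∪ pre:
  G ∩ del = {}  (empty — regression defined)
  G \ add = {carry(b2,right), robot_in(rmD)} \ {robot_in(rmD)} = {carry(b2,right)}
  ∪ pre   = {carry(b2,right)} ∪ {robot_in(rmB)}
          = {carry(b2,right), robot_in(rmB)}

== RESULT ==
["carry(b2,right)", "robot_in(rmB)"]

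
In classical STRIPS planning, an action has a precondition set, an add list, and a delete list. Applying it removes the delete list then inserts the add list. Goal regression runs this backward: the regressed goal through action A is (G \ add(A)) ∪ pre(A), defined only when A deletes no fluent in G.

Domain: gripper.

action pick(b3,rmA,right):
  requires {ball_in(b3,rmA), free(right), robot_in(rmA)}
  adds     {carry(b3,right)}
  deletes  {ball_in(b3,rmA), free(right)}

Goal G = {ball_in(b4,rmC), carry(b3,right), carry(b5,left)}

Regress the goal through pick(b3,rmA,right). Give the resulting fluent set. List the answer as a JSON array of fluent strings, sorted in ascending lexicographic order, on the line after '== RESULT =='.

Regress:
  G ∩ del = {}  (empty — regression defined)
  G \ add = {ball_in(b4,rmC), carry(b3,right), carry(b5,left)} \ {carry(b3,right)} = {ball_in(b4,rmC), carry(b5,left)}
  ∪ pre   = {ball_in(b4,rmC), carry(b5,left)} ∪ {ball_in(b3,rmA), free(right), robot_in(rmA)}
          = {ball_in(b3,rmA), ball_in(b4,rmC), carry(b5,left), free(right), robot_in(rmA)}

== RESULT ==
["ball_in(b3,rmA)", "ball_in(b4,rmC)", "carry(b5,left)", "free(right)", "robot_in(rmA)"]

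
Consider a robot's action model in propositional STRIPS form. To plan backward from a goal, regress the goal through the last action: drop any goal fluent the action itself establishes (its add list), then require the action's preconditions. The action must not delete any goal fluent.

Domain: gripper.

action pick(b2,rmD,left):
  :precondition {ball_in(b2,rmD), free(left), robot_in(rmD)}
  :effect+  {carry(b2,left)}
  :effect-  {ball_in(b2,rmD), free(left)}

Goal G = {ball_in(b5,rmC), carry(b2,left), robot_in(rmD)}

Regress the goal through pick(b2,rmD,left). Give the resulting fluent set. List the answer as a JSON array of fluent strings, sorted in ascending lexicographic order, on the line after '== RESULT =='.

Compute (G \ add) ∪ pre:
  G ∩ del = {}  (empty — regression defined)
  G \ add = {ball_in(b5,rmC), carry(b2,left), robot_in(rmD)} \ {carry(b2,left)} = {ball_in(b5,rmC), robot_in(rmD)}
  ∪ pre   = {ball_in(b5,rmC), robot_in(rmD)} ∪ {ball_in(b2,rmD), free(left), robot_in(rmD)}
          = {ball_in(b2,rmD), ball_in(b5,rmC), free(left), robot_in(rmD)}

== RESULT ==
["ball_in(b2,rmD)", "ball_in(b5,rmC)", "free(left)", "robot_in(rmD)"]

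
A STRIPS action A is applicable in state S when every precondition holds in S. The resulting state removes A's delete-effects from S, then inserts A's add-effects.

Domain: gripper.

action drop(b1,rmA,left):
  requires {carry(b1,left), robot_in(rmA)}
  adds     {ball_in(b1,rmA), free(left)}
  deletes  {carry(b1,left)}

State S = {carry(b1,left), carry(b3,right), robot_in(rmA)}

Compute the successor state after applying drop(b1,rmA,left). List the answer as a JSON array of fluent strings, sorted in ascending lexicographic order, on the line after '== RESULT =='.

Progress:
  pre ⊆ S: {carry(b1,left), robot_in(rmA)} ⊆ S  — applicable
  S \ del = {carry(b3,right), robot_in(rmA)}
  ∪ add   = {ball_in(b1,rmA), carry(b3,right), free(left), robot_in(rmA)}

== RESULT ==
["ball_in(b1,rmA)", "carry(b3,right)", "free(left)", "robot_in(rmA)"]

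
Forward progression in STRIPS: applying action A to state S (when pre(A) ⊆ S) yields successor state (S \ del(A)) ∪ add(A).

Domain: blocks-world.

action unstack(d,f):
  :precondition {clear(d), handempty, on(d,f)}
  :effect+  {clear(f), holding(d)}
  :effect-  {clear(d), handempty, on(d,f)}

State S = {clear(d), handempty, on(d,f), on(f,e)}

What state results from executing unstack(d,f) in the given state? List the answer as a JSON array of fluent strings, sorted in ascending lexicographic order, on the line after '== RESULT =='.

Progress:
  pre ⊆ S: {clear(d), handempty, on(d,f)} ⊆ S  — applicable
  S \ del = {on(f,e)}
  ∪ add   = {clear(f), holding(d), on(f,e)}

== RESULT ==
["clear(f)", "holding(d)", "on(f,e)"]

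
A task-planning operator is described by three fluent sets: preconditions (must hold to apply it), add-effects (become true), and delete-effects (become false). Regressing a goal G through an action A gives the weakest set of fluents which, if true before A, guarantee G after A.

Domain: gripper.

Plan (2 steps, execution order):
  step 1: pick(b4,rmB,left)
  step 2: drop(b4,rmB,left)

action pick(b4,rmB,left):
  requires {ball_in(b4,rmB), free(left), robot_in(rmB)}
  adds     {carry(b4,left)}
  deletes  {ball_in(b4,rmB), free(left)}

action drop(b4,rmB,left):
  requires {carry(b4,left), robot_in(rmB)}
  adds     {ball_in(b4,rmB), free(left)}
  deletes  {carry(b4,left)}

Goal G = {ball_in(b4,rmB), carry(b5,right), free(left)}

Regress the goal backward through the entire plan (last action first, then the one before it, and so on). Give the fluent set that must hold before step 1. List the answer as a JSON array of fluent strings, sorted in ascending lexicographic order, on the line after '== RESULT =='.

Regress step by step:
  through step 2 (drop(b4,rmB,left)): drop {ball_in(b4,rmB), free(left)}, keep {carry(b5,right)}, require {carry(b4,left), robot_in(rmB)}
    → {carry(b4,left), carry(b5,right), robot_in(rmB)}
  through step 1 (pick(b4,rmB,left)): drop {carry(b4,left)}, keep {carry(b5,right), robot_in(rmB)}, require {ball_in(b4,rmB), free(left), robot_in(rmB)}
    → {ball_in(b4,rmB), carry(b5,right), free(left), robot_in(rmB)}

== RESULT ==
["ball_in(b4,rmB)", "carry(b5,right)", "free(left)", "robot_in(rmB)"]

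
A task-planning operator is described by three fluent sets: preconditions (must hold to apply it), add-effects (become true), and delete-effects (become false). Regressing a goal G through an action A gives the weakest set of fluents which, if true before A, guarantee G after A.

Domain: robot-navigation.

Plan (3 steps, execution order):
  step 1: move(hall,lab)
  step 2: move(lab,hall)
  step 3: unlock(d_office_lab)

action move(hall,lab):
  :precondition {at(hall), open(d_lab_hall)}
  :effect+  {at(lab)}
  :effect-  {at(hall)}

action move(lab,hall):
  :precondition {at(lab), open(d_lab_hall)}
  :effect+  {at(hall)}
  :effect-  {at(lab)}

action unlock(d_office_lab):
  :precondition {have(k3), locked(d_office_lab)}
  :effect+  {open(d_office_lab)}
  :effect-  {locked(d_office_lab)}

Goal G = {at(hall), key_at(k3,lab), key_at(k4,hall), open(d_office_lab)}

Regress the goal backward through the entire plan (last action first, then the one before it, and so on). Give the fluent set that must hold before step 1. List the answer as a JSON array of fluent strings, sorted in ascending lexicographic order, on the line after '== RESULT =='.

Work backward from the goal:
  through step 3 (unlock(d_office_lab)): drop {open(d_office_lab)}, keep {at(hall), key_at(k3,lab), key_at(k4,hall)}, require {have(k3), locked(d_office_lab)}
    → {at(hall), have(k3), key_at(k3,lab), key_at(k4,hall), locked(d_office_lab)}
  through step 2 (move(lab,hall)): drop {at(hall)}, keep {have(k3), key_at(k3,lab), key_at(k4,hall), locked(d_office_lab)}, require {at(lab), open(d_lab_hall)}
    → {at(lab), have(k3), key_at(k3,lab), key_at(k4,hall), locked(d_office_lab), open(d_lab_hall)}
  through step 1 (move(hall,lab)): drop {at(lab)}, keep {have(k3), key_at(k3,lab), key_at(k4,hall), locked(d_office_lab), open(d_lab_hall)}, require {at(hall), open(d_lab_hall)}
    → {at(hall), have(k3), key_at(k3,lab), key_at(k4,hall), locked(d_office_lab), open(d_lab_hall)}

== RESULT ==
["at(hall)", "have(k3)", "key_at(k3,lab)", "key_at(k4,hall)", "locked(d_office_lab)", "open(d_lab_hall)"]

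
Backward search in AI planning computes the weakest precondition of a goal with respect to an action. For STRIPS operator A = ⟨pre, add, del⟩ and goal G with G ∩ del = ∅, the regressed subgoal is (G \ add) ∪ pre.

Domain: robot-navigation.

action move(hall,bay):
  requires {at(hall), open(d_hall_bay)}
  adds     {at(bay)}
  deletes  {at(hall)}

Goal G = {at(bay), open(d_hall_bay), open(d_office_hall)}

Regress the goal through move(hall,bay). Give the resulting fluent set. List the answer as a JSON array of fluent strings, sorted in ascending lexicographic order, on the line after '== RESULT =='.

Regress:
  G ∩ del = {}  (empty — regression defined)
  G \ add = {at(bay), open(d_hall_bay), open(d_office_hall)} \ {at(bay)} = {open(d_hall_bay), open(d_office_hall)}
  ∪ pre   = {open(d_hall_bay), open(d_office_hall)} ∪ {at(hall), open(d_hall_bay)}
          = {at(hall), open(d_hall_bay), open(d_office_hall)}

== RESULT ==
["at(hall)", "open(d_hall_bay)", "open(d_office_hall)"]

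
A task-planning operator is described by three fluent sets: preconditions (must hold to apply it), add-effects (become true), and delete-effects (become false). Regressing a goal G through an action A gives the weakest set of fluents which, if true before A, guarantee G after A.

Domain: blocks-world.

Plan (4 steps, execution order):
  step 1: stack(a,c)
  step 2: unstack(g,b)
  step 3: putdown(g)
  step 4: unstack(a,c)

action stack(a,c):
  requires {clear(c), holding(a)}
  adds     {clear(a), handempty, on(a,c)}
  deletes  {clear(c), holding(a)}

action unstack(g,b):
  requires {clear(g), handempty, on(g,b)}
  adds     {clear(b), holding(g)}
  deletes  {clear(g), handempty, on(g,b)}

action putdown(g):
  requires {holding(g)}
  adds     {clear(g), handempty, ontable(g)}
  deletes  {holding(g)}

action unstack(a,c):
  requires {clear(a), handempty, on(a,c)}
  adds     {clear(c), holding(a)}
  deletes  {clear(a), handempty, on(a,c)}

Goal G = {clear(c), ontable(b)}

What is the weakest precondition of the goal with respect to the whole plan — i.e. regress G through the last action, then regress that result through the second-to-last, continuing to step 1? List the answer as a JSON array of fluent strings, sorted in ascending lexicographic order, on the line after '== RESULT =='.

Work backward from the goal:
  through step 4 (unstack(a,c)): drop {clear(c)}, keep {ontable(b)}, require {clear(a), handempty, on(a,c)}
    → {clear(a), handempty, on(a,c), ontable(b)}
  through step 3 (putdown(g)): drop {handempty}, keep {clear(a), on(a,c), ontable(b)}, require {holding(g)}
    → {clear(a), holding(g), on(a,c), ontable(b)}
  through step 2 (unstack(g,b)): drop {holding(g)}, keep {clear(a), on(a,c), ontable(b)}, require {clear(g), handempty, on(g,b)}
    → {clear(a), clear(g), handempty, on(a,c), on(g,b), ontable(b)}
  through step 1 (stack(a,c)): drop {clear(a), handempty, on(a,c)}, keep {clear(g), on(g,b), ontable(b)}, require {clear(c), holding(a)}
    → {clear(c), clear(g), holding(a), on(g,b), ontable(b)}

== RESULT ==
["clear(c)", "clear(g)", "holding(a)", "on(g,b)", "ontable(b)"]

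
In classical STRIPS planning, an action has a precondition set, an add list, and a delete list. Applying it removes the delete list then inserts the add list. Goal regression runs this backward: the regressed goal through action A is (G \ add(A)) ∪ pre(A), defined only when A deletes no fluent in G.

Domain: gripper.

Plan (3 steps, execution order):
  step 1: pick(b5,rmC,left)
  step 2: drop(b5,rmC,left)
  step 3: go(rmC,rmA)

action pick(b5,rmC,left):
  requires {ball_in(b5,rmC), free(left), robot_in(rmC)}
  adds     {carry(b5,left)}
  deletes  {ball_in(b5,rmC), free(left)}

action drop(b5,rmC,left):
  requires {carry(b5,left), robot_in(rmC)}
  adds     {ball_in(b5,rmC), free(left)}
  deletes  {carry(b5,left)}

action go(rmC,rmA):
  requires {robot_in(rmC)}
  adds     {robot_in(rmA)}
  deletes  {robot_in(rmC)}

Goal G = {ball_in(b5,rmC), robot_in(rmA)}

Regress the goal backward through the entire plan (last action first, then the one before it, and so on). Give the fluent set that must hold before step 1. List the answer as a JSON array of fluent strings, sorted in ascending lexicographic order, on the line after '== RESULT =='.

Work backward from the goal:
  through step 3 (go(rmC,rmA)): drop {robot_in(rmA)}, keep {ball_in(b5,rmC)}, require {robot_in(rmC)}
    → {ball_in(b5,rmC), robot_in(rmC)}
  through step 2 (drop(b5,rmC,left)): drop {ball_in(b5,rmC)}, keep {robot_in(rmC)}, require {carry(b5,left), robot_in(rmC)}
    → {carry(b5,left), robot_in(rmC)}
  through step 1 (pick(b5,rmC,left)): drop {carry(b5,left)}, keep {robot_in(rmC)}, require {ball_in(b5,rmC), free(left), robot_in(rmC)}
    → {ball_in(b5,rmC), free(left), robot_in(rmC)}

== RESULT ==
["ball_in(b5,rmC)", "free(left)", "robot_in(rmC)"]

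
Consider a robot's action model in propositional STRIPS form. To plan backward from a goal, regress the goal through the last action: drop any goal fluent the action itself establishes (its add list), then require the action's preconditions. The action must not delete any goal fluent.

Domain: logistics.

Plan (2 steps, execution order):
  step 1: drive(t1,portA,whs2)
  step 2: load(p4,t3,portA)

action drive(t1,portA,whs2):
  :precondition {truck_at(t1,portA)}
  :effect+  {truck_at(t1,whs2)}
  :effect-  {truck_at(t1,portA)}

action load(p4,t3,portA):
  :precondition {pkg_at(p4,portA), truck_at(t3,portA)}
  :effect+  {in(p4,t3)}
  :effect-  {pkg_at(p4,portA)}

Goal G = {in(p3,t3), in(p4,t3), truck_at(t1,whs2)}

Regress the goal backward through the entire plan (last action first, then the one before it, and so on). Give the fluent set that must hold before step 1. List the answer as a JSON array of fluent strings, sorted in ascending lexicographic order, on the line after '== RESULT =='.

Work backward from the goal:
  through step 2 (load(p4,t3,portA)): drop {in(p4,t3)}, keep {in(p3,t3), truck_at(t1,whs2)}, require {pkg_at(p4,portA), truck_at(t3,portA)}
    → {in(p3,t3), pkg_at(p4,portA), truck_at(t1,whs2), truck_at(t3,portA)}
  through step 1 (drive(t1,portA,whs2)): drop {truck_at(t1,whs2)}, keep {in(p3,t3), pkg_at(p4,portA), truck_at(t3,portA)}, require {truck_at(t1,portA)}
    → {in(p3,t3), pkg_at(p4,portA), truck_at(t1,portA), truck_at(t3,portA)}

== RESULT ==
["in(p3,t3)", "pkg_at(p4,portA)", "truck_at(t1,portA)", "truck_at(t3,portA)"]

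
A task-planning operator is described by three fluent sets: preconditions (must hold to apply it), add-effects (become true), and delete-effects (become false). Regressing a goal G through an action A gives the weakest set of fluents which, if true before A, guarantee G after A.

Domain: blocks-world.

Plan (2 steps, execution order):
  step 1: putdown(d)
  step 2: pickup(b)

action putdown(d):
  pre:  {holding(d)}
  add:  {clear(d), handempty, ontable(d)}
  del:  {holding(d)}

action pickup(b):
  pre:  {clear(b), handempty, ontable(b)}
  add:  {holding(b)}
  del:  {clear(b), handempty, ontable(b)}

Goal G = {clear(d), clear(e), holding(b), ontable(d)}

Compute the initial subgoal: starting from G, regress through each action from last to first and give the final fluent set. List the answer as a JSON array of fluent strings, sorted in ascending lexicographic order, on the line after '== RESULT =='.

Work backward from the goal:
  through step 2 (pickup(b)): drop {holding(b)}, keep {clear(d), clear(e), ontable(d)}, require {clear(b), handempty, ontable(b)}
    → {clear(b), clear(d), clear(e), handempty, ontable(b), ontable(d)}
  through step 1 (putdown(d)): drop {clear(d), handempty, ontable(d)}, keep {clear(b), clear(e), ontable(b)}, require {holding(d)}
    → {clear(b), clear(e), holding(d), ontable(b)}

== RESULT ==
["clear(b)", "clear(e)", "holding(d)", "ontable(b)"]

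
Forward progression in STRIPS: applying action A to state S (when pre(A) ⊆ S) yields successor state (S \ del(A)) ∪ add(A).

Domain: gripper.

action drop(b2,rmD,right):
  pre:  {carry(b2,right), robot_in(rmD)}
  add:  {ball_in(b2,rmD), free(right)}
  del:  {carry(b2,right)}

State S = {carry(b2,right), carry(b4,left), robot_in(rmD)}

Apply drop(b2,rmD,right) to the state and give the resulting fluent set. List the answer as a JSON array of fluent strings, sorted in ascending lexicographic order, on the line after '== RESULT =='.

Compute (S \ del) ∪ add:
  pre ⊆ S: {carry(b2,right), robot_in(rmD)} ⊆ S  — applicable
  S \ del = {carry(b4,left), robot_in(rmD)}
  ∪ add   = {ball_in(b2,rmD), carry(b4,left), free(right), robot_in(rmD)}

== RESULT ==
["ball_in(b2,rmD)", "carry(b4,left)", "free(right)", "robot_in(rmD)"]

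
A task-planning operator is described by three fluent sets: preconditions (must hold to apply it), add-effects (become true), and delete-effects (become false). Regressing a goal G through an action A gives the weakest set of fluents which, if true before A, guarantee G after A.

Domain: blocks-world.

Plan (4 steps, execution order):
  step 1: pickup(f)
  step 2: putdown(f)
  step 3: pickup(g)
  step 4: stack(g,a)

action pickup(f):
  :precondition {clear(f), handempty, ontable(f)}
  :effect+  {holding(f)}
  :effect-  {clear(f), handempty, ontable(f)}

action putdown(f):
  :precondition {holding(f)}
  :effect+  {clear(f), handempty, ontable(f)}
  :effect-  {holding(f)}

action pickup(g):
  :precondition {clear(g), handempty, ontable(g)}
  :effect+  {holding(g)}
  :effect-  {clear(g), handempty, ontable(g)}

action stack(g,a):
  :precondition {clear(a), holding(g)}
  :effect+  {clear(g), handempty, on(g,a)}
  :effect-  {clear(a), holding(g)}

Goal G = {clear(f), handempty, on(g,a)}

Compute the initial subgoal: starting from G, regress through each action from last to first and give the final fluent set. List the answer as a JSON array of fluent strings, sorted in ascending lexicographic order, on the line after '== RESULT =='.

Work backward from the goal:
  through step 4 (stack(g,a)): drop {handempty, on(g,a)}, keep {clear(f)}, require {clear(a), holding(g)}
    → {clear(a), clear(f), holding(g)}
  through step 3 (pickup(g)): drop {holding(g)}, keep {clear(a), clear(f)}, require {clear(g), handempty, ontable(g)}
    → {clear(a), clear(f), clear(g), handempty, ontable(g)}
  through step 2 (putdown(f)): drop {clear(f), handempty}, keep {clear(a), clear(g), ontable(g)}, require {holding(f)}
    → {clear(a), clear(g), holding(f), ontable(g)}
  through step 1 (pickup(f)): drop {holding(f)}, keep {clear(a), clear(g), ontable(g)}, require {clear(f), handempty, ontable(f)}
    → {clear(a), clear(f), clear(g), handempty, ontable(f), ontable(g)}

== RESULT ==
["clear(a)", "clear(f)", "clear(g)", "handempty", "ontable(f)", "ontable(g)"]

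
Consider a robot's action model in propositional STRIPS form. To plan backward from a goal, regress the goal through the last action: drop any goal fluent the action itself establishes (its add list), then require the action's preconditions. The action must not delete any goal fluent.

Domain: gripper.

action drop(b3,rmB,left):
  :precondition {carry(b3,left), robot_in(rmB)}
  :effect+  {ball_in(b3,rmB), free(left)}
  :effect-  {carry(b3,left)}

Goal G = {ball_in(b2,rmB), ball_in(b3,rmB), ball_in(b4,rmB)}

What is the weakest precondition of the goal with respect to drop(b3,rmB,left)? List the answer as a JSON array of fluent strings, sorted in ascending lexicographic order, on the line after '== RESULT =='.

Regress:
  G ∩ del = {}  (empty — regression defined)
  G \ add = {ball_in(b2,rmB), ball_in(b3,rmB), ball_in(b4,rmB)} \ {ball_in(b3,rmB), free(left)} = {ball_in(b2,rmB), ball_in(b4,rmB)}
  ∪ pre   = {ball_in(b2,rmB), ball_in(b4,rmB)} ∪ {carry(b3,left), robot_in(rmB)}
          = {ball_in(b2,rmB), ball_in(b4,rmB), carry(b3,left), robot_in(rmB)}

== RESULT ==
["ball_in(b2,rmB)", "ball_in(b4,rmB)", "carry(b3,left)", "robot_in(rmB)"]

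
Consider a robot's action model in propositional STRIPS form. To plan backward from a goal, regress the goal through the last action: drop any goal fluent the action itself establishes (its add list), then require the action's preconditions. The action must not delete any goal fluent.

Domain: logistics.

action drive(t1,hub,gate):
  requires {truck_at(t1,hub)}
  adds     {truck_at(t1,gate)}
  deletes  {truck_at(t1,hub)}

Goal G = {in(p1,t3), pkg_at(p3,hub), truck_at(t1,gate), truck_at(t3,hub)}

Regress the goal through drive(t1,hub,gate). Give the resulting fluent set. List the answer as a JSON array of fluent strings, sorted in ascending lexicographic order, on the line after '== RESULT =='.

Compute (G \ add) ∪ pre:
  G ∩ del = {}  (empty — regression defined)
  G \ add = {in(p1,t3), pkg_at(p3,hub), truck_at(t1,gate), truck_at(t3,hub)} \ {truck_at(t1,gate)} = {in(p1,t3), pkg_at(p3,hub), truck_at(t3,hub)}
  ∪ pre   = {in(p1,t3), pkg_at(p3,hub), truck_at(t3,hub)} ∪ {truck_at(t1,hub)}
          = {in(p1,t3), pkg_at(p3,hub), truck_at(t1,hub), truck_at(t3,hub)}

== RESULT ==
["in(p1,t3)", "pkg_at(p3,hub)", "truck_at(t1,hub)", "truck_at(t3,hub)"]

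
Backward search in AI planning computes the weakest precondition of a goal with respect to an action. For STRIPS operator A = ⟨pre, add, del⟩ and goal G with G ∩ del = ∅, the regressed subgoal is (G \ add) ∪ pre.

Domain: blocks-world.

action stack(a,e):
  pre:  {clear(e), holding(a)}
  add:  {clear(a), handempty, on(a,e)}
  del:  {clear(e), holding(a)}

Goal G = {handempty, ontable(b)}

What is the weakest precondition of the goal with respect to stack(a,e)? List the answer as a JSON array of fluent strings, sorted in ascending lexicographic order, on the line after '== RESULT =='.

Compute (G \ add) ∪ pre:
  G ∩ del = {}  (empty — regression defined)
  G \ add = {handempty, ontable(b)} \ {clear(a), handempty, on(a,e)} = {ontable(b)}
  ∪ pre   = {ontable(b)} ∪ {clear(e), holding(a)}
          = {clear(e), holding(a), ontable(b)}

== RESULT ==
["clear(e)", "holding(a)", "ontable(b)"]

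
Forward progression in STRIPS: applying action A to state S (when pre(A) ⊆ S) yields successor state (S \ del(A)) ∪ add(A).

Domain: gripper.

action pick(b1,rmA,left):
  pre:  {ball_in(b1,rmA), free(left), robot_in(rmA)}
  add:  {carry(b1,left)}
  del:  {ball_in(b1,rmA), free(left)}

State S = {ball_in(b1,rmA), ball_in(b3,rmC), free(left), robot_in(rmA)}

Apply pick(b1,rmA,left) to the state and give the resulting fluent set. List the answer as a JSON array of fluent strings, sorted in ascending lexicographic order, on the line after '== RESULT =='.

Compute (S \ del) ∪ add:
  pre ⊆ S: {ball_in(b1,rmA), free(left), robot_in(rmA)} ⊆ S  — applicable
  S \ del = {ball_in(b3,rmC), robot_in(rmA)}
  ∪ add   = {ball_in(b3,rmC), carry(b1,left), robot_in(rmA)}

== RESULT ==
["ball_in(b3,rmC)", "carry(b1,left)", "robot_in(rmA)"]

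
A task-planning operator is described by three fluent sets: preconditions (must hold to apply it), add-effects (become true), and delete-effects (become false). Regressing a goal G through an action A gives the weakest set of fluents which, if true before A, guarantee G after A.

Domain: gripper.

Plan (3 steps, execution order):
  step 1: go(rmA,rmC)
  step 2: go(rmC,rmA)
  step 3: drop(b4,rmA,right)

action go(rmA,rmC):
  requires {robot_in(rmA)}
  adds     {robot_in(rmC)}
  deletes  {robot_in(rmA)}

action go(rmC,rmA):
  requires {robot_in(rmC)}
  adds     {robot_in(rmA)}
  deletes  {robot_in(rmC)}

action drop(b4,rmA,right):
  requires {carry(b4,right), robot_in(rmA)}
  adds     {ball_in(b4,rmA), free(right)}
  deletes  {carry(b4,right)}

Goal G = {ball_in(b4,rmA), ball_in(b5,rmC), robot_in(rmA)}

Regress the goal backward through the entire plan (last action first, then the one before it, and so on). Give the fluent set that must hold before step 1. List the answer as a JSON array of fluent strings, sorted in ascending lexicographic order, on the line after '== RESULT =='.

Work backward from the goal:
  through step 3 (drop(b4,rmA,right)): drop {ball_in(b4,rmA)}, keep {ball_in(b5,rmC), robot_in(rmA)}, require {carry(b4,right), robot_in(rmA)}
    → {ball_in(b5,rmC), carry(b4,right), robot_in(rmA)}
  through step 2 (go(rmC,rmA)): drop {robot_in(rmA)}, keep {ball_in(b5,rmC), carry(b4,right)}, require {robot_in(rmC)}
    → {ball_in(b5,rmC), carry(b4,right), robot_in(rmC)}
  through step 1 (go(rmA,rmC)): drop {robot_in(rmC)}, keep {ball_in(b5,rmC), carry(b4,right)}, require {robot_in(rmA)}
    → {ball_in(b5,rmC), carry(b4,right), robot_in(rmA)}

== RESULT ==
["ball_in(b5,rmC)", "carry(b4,right)", "robot_in(rmA)"]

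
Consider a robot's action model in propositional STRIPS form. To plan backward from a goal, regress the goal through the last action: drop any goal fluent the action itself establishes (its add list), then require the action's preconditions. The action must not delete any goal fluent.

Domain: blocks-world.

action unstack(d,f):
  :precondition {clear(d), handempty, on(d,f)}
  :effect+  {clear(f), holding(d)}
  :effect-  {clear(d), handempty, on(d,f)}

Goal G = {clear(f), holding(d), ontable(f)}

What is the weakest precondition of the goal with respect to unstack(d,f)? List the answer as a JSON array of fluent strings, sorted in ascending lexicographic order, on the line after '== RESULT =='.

Compute (G \ add) ∪ pre:
  G ∩ del = {}  (empty — regression defined)
  G \ add = {clear(f), holding(d), ontable(f)} \ {clear(f), holding(d)} = {ontable(f)}
  ∪ pre   = {ontable(f)} ∪ {clear(d), handempty, on(d,f)}
          = {clear(d), handempty, on(d,f), ontable(f)}

== RESULT ==
["clear(d)", "handempty", "on(d,f)", "ontable(f)"]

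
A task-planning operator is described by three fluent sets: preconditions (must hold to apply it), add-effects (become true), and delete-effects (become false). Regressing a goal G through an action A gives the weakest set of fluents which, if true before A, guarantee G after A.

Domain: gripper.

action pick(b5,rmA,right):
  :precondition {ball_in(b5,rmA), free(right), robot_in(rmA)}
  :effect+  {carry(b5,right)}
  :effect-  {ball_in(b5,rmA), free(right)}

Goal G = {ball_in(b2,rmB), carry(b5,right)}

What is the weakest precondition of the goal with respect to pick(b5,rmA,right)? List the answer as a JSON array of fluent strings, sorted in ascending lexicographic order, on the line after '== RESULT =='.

Compute (G \ add) ∪ pre:
  G ∩ del = {}  (empty — regression defined)
  G \ add = {ball_in(b2,rmB), carry(b5,right)} \ {carry(b5,right)} = {ball_in(b2,rmB)}
  ∪ pre   = {ball_in(b2,rmB)} ∪ {ball_in(b5,rmA), free(right), robot_in(rmA)}
          = {ball_in(b2,rmB), ball_in(b5,rmA), free(right), robot_in(rmA)}

== RESULT ==
["ball_in(b2,rmB)", "ball_in(b5,rmA)", "free(right)", "robot_in(rmA)"]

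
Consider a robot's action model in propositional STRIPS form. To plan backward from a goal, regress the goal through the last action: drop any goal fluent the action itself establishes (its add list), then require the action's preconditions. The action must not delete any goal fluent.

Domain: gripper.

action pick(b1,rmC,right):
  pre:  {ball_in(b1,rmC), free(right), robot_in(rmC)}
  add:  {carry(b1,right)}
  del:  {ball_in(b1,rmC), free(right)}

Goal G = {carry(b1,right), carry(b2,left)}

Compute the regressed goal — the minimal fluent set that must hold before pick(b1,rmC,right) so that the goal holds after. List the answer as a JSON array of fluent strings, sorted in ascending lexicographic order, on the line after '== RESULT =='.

Regress:
  G ∩ del = {}  (empty — regression defined)
  G \ add = {carry(b1,right), carry(b2,left)} \ {carry(b1,right)} = {carry(b2,left)}
  ∪ pre   = {carry(b2,left)} ∪ {ball_in(b1,rmC), free(right), robot_in(rmC)}
          = {ball_in(b1,rmC), carry(b2,left), free(right), robot_in(rmC)}

== RESULT ==
["ball_in(b1,rmC)", "carry(b2,left)", "free(right)", "robot_in(rmC)"]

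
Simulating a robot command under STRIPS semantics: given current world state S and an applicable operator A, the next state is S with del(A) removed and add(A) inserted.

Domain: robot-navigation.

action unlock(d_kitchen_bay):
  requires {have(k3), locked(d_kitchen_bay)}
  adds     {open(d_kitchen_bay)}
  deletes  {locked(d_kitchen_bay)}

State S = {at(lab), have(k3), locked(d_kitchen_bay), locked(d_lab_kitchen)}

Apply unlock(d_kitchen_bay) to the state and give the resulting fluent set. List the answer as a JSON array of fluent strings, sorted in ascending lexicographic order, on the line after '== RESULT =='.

Compute (S \ del) ∪ add:
  pre ⊆ S: {have(k3), locked(d_kitchen_bay)} ⊆ S  — applicable
  S \ del = {at(lab), have(k3), locked(d_lab_kitchen)}
  ∪ add   = {at(lab), have(k3), locked(d_lab_kitchen), open(d_kitchen_bay)}

== RESULT ==
["at(lab)", "have(k3)", "locked(d_lab_kitchen)", "open(d_kitchen_bay)"]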